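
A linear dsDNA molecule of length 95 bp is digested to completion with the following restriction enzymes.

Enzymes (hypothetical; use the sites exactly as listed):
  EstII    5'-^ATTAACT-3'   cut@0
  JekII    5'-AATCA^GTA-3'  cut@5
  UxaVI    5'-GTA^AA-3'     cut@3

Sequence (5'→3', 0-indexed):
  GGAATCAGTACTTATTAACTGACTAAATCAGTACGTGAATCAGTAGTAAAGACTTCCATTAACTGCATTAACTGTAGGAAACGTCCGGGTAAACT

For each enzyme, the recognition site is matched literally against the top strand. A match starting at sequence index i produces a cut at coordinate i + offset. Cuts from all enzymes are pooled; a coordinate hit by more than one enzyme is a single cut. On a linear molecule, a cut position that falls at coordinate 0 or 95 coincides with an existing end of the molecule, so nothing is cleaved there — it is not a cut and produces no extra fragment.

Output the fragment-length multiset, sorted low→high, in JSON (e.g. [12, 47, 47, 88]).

Per-enzyme occurrences:
  EstII (ATTAACT, off=0): starts [13, 57, 66] → cuts [13, 57, 66]
  JekII (AATCAGTA, off=5): starts [2, 25, 37] → cuts [7, 30, 42]
  UxaVI (GTAAA, off=3): starts [45, 88] → cuts [48, 91]

Pooled cuts: [7, 13, 30, 42, 48, 57, 66, 91]

Fragment lengths:
  [0,7): 7 bp
  [7,13): 6 bp
  [13,30): 17 bp
  [30,42): 12 bp
  [42,48): 6 bp
  [48,57): 9 bp
  [57,66): 9 bp
  [66,91): 25 bp
  [91,95): 4 bp

[4,6,6,7,9,9,12,17,25]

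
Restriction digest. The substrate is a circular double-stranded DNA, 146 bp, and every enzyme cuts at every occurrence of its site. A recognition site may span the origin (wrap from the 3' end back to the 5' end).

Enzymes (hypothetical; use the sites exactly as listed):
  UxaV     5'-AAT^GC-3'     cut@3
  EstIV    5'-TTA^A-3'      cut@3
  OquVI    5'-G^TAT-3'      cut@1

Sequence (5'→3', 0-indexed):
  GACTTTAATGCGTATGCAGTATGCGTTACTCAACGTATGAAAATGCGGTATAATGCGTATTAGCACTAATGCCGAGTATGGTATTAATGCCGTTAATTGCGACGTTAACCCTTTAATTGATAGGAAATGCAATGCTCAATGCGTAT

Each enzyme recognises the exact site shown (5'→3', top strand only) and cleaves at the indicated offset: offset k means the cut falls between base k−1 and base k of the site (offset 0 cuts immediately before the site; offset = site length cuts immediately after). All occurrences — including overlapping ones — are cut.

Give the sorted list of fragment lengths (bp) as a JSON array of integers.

Site scan:
  UxaV AATGC/3: at [6, 41, 51, 67, 85, 125, 130, 137] ⇒ [9, 44, 54, 70, 88, 128, 133, 140]
  EstIV TTAA/3: at [4, 83, 92, 104, 112] ⇒ [7, 86, 95, 107, 115]
  OquVI GTAT/1: at [11, 18, 34, 47, 56, 75, 80, 142] ⇒ [12, 19, 35, 48, 57, 76, 81, 143]

All cut coordinates (distinct, sorted): [7, 9, 12, 19, 35, 44, 48, 54, 57, 70, 76, 81, 86, 88, 95, 107, 115, 128, 133, 140, 143]

Fragments:
  7→9: 2 bp
  9→12: 3 bp
  12→19: 7 bp
  19→35: 16 bp
  35→44: 9 bp
  44→48: 4 bp
  48→54: 6 bp
  54→57: 3 bp
  57→70: 13 bp
  70→76: 6 bp
  76→81: 5 bp
  81→86: 5 bp
  86→88: 2 bp
  88→95: 7 bp
  95→107: 12 bp
  107→115: 8 bp
  115→128: 13 bp
  128→133: 5 bp
  133→140: 7 bp
  140→143: 3 bp
  143→7 (wrap): 146-143+7 = 10 bp

[2,2,3,3,3,4,5,5,5,6,6,7,7,7,8,9,10,12,13,13,16]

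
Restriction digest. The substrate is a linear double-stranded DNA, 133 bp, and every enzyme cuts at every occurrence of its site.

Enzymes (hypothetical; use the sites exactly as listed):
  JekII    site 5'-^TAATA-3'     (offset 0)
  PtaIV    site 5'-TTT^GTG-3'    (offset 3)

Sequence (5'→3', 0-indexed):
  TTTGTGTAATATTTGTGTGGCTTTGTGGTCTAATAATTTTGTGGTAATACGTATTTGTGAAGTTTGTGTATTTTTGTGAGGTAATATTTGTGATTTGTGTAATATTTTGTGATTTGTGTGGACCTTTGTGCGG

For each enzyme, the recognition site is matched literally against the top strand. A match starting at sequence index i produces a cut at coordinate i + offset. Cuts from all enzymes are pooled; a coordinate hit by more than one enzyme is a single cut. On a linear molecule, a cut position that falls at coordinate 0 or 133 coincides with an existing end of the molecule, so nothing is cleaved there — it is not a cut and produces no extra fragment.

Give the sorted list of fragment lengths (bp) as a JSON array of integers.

Scan for sites:
  JekII (TAATA, off=0): starts [6, 30, 44, 81, 99] → cuts [6, 30, 44, 81, 99]
  PtaIV (TTTGTG, off=3): starts [0, 11, 21, 37, 53, 62, 72, 86, 93, 105, 112, 124] → cuts [3, 14, 24, 40, 56, 65, 75, 89, 96, 108, 115, 127]

Pooled cuts: [3, 6, 14, 24, 30, 40, 44, 56, 65, 75, 81, 89, 96, 99, 108, 115, 127]

Fragment lengths:
  [0,3): 3 bp
  [3,6): 3 bp
  [6,14): 8 bp
  [14,24): 10 bp
  [24,30): 6 bp
  [30,40): 10 bp
  [40,44): 4 bp
  [44,56): 12 bp
  [56,65): 9 bp
  [65,75): 10 bp
  [75,81): 6 bp
  [81,89): 8 bp
  [89,96): 7 bp
  [96,99): 3 bp
  [99,108): 9 bp
  [108,115): 7 bp
  [115,127): 12 bp
  [127,133): 6 bp

[3,3,3,4,6,6,6,7,7,8,8,9,9,10,10,10,12,12]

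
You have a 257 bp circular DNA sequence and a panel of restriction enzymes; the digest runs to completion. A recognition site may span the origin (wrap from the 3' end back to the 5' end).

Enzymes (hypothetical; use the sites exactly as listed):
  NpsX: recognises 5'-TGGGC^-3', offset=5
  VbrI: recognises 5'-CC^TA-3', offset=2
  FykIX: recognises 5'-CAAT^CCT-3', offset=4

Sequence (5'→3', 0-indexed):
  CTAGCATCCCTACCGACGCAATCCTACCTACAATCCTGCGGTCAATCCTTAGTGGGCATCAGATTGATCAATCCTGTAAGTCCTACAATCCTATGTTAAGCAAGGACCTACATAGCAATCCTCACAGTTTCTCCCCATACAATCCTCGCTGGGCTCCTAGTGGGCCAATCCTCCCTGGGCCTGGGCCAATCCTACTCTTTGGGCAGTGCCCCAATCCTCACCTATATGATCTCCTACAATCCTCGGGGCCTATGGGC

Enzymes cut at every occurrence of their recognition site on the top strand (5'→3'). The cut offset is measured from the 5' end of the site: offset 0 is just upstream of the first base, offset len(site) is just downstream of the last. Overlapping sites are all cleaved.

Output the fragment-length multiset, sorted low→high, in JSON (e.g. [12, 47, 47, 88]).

Site scan:
  NpsX (TGGGC, off=5): starts [52, 149, 160, 175, 181, 199, 252] → cuts [0, 57, 154, 165, 180, 186, 204]
  VbrI (CCTA, off=2): starts [8, 22, 26, 81, 89, 106, 155, 190, 220, 232, 248, 256] → cuts [1, 10, 24, 28, 83, 91, 108, 157, 192, 222, 234, 250]
  FykIX (CAATCCT, off=4): starts [18, 30, 42, 68, 85, 115, 139, 165, 186, 211, 236] → cuts [22, 34, 46, 72, 89, 119, 143, 169, 190, 215, 240]

All cut coordinates (distinct, sorted): [0, 1, 10, 22, 24, 28, 34, 46, 57, 72, 83, 89, 91, 108, 119, 143, 154, 157, 165, 169, 180, 186, 190, 192, 204, 215, 222, 234, 240, 250]

Fragments:
  0→1: 1 bp
  1→10: 9 bp
  10→22: 12 bp
  22→24: 2 bp
  24→28: 4 bp
  28→34: 6 bp
  34→46: 12 bp
  46→57: 11 bp
  57→72: 15 bp
  72→83: 11 bp
  83→89: 6 bp
  89→91: 2 bp
  91→108: 17 bp
  108→119: 11 bp
  119→143: 24 bp
  143→154: 11 bp
  154→157: 3 bp
  157→165: 8 bp
  165→169: 4 bp
  169→180: 11 bp
  180→186: 6 bp
  186→190: 4 bp
  190→192: 2 bp
  192→204: 12 bp
  204→215: 11 bp
  215→222: 7 bp
  222→234: 12 bp
  234→240: 6 bp
  240→250: 10 bp
  250→0 (wrap): 257-250+0 = 7 bp

[1,2,2,2,3,4,4,4,6,6,6,6,7,7,8,9,10,11,11,11,11,11,11,12,12,12,12,15,17,24]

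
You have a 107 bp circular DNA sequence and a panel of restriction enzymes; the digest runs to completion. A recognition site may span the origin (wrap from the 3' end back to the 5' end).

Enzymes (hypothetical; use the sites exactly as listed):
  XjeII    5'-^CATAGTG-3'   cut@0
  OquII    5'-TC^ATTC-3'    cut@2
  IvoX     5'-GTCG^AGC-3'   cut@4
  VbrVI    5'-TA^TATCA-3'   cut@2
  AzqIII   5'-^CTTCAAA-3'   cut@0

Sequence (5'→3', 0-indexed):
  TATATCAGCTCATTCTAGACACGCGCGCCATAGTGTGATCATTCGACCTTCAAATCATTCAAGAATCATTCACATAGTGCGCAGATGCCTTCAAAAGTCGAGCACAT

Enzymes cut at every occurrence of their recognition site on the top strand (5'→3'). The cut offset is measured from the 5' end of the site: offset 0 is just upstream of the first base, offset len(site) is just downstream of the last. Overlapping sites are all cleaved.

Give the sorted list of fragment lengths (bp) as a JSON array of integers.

Site scan:
  XjeII CATAGTG/0: at [28, 72] ⇒ [28, 72]
  OquII TCATTC/2: at [9, 38, 54, 65] ⇒ [11, 40, 56, 67]
  IvoX GTCGAGC/4: at [96] ⇒ [100]
  VbrVI TATATCA/2: at [0] ⇒ [2]
  AzqIII CTTCAAA/0: at [47, 88] ⇒ [47, 88]

All cut coordinates (distinct, sorted): [2, 11, 28, 40, 47, 56, 67, 72, 88, 100]

Fragments:
  2→11: 9 bp
  11→28: 17 bp
  28→40: 12 bp
  40→47: 7 bp
  47→56: 9 bp
  56→67: 11 bp
  67→72: 5 bp
  72→88: 16 bp
  88→100: 12 bp
  100→2 (wrap): 107-100+2 = 9 bp

[5,7,9,9,9,11,12,12,16,17]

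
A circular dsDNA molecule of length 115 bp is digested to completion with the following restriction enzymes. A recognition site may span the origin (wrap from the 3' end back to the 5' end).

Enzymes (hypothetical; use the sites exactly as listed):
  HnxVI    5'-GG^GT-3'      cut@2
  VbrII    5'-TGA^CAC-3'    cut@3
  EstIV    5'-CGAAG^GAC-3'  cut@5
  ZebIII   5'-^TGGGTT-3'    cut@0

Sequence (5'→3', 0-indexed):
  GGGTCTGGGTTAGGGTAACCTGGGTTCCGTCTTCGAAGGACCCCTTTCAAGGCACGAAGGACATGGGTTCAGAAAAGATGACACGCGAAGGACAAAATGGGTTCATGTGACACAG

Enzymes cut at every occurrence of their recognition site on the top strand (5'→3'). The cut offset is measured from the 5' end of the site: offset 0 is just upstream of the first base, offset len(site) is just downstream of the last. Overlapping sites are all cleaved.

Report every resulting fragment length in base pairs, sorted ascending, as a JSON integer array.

Site scan:
  HnxVI (GGGT, off=2): starts [0, 6, 12, 21, 64, 98] → cuts [2, 8, 14, 23, 66, 100]
  VbrII (TGACAC, off=3): starts [78, 107] → cuts [81, 110]
  EstIV (CGAAGGAC, off=5): starts [33, 54, 85] → cuts [38, 59, 90]
  ZebIII (TGGGTT, off=0): starts [5, 20, 63, 97] → cuts [5, 20, 63, 97]

Pooled cuts: [2, 5, 8, 14, 20, 23, 38, 59, 63, 66, 81, 90, 97, 100, 110]

Fragment lengths:
  2→5: 3 bp
  5→8: 3 bp
  8→14: 6 bp
  14→20: 6 bp
  20→23: 3 bp
  23→38: 15 bp
  38→59: 21 bp
  59→63: 4 bp
  63→66: 3 bp
  66→81: 15 bp
  81→90: 9 bp
  90→97: 7 bp
  97→100: 3 bp
  100→110: 10 bp
  110→2 (wrap): 115-110+2 = 7 bp

[3,3,3,3,3,4,6,6,7,7,9,10,15,15,21]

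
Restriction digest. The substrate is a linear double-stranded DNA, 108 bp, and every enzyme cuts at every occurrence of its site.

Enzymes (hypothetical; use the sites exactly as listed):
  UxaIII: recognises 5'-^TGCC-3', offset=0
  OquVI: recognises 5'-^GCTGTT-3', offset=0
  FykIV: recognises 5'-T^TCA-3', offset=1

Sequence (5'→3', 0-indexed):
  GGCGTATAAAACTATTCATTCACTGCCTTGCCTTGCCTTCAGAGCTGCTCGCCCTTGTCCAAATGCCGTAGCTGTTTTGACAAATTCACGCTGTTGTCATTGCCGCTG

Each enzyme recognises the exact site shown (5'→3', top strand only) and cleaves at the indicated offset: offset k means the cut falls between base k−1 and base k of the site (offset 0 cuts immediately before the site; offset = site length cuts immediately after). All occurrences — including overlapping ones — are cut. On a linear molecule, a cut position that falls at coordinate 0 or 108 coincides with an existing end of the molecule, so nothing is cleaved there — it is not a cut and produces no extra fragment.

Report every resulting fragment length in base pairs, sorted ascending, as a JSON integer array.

Site scan:
  UxaIII (TGCC, off=0): starts [23, 28, 33, 63, 100] → cuts [23, 28, 33, 63, 100]
  OquVI (GCTGTT, off=0): starts [70, 89] → cuts [70, 89]
  FykIV (TTCA, off=1): starts [14, 18, 37, 84] → cuts [15, 19, 38, 85]

Pooled cuts: [15, 19, 23, 28, 33, 38, 63, 70, 85, 89, 100]

Fragments:
  [0,15): 15 bp
  [15,19): 4 bp
  [19,23): 4 bp
  [23,28): 5 bp
  [28,33): 5 bp
  [33,38): 5 bp
  [38,63): 25 bp
  [63,70): 7 bp
  [70,85): 15 bp
  [85,89): 4 bp
  [89,100): 11 bp
  [100,108): 8 bp

[4,4,4,5,5,5,7,8,11,15,15,25]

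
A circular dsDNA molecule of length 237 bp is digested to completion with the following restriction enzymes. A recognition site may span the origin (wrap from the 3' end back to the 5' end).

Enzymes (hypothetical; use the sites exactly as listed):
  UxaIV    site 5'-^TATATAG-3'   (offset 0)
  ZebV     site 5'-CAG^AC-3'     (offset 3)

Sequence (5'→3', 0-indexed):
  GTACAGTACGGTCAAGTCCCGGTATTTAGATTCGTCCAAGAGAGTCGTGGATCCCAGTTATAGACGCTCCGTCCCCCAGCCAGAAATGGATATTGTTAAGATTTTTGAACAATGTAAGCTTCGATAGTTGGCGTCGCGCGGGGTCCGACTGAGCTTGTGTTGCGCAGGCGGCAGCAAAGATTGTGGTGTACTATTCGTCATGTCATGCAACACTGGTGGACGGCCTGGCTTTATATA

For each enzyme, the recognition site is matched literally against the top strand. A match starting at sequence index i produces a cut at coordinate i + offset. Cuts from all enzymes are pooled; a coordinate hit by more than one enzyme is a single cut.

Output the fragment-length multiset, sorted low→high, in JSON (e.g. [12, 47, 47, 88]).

[237]

Per-enzyme occurrences:
  UxaIV (TATATAG, off=0): starts [231] → cuts [231]
  ZebV (CAGAC, off=3): no sites

All cut coordinates (distinct, sorted): [231]

Fragment lengths:
  231→231 (wrap): 237-231+231 = 237 bp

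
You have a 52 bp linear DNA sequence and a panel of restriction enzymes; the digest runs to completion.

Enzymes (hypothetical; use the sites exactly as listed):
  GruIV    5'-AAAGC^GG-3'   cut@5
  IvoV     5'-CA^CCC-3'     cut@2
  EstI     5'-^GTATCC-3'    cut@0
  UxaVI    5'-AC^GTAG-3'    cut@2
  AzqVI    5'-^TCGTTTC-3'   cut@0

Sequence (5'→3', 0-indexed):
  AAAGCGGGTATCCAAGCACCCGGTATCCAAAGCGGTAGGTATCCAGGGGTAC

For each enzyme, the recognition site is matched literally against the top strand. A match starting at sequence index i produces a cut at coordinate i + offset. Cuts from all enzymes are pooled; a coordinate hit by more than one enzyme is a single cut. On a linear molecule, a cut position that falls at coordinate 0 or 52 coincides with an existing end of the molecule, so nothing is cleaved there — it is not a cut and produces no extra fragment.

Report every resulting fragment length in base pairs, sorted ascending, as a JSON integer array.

[2,4,5,5,11,11,14]

Site scan:
  GruIV AAAGCGG/5: at [0, 28] ⇒ [5, 33]
  IvoV CACCC/2: at [16] ⇒ [18]
  EstI GTATCC/0: at [7, 22, 38] ⇒ [7, 22, 38]
  UxaVI (ACGTAG, off=2): no sites
  AzqVI (TCGTTTC, off=0): no sites

All cut coordinates (distinct, sorted): [5, 7, 18, 22, 33, 38]

Fragment lengths:
  [0,5): 5 bp
  [5,7): 2 bp
  [7,18): 11 bp
  [18,22): 4 bp
  [22,33): 11 bp
  [33,38): 5 bp
  [38,52): 14 bp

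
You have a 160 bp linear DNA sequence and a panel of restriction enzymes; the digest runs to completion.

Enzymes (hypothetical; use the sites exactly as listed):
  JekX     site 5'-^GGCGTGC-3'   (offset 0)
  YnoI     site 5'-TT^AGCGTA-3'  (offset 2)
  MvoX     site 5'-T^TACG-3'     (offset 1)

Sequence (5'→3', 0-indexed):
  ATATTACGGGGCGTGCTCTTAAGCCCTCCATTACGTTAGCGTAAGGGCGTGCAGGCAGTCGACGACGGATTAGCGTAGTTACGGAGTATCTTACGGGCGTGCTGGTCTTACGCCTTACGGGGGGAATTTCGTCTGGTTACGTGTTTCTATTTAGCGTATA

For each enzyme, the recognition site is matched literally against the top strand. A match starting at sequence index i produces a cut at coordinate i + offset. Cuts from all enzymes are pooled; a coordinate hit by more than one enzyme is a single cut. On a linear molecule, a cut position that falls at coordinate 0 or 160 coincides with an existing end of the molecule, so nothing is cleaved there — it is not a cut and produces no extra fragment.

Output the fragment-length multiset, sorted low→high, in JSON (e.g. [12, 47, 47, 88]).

Scan for sites:
  JekX GGCGTGC/0: at [9, 45, 95] ⇒ [9, 45, 95]
  YnoI TTAGCGTA/2: at [35, 69, 150] ⇒ [37, 71, 152]
  MvoX TTACG/1: at [3, 30, 78, 90, 107, 114, 136] ⇒ [4, 31, 79, 91, 108, 115, 137]

Pooled cuts: [4, 9, 31, 37, 45, 71, 79, 91, 95, 108, 115, 137, 152]

Fragments:
  [0,4): 4 bp
  [4,9): 5 bp
  [9,31): 22 bp
  [31,37): 6 bp
  [37,45): 8 bp
  [45,71): 26 bp
  [71,79): 8 bp
  [79,91): 12 bp
  [91,95): 4 bp
  [95,108): 13 bp
  [108,115): 7 bp
  [115,137): 22 bp
  [137,152): 15 bp
  [152,160): 8 bp

[4,4,5,6,7,8,8,8,12,13,15,22,22,26]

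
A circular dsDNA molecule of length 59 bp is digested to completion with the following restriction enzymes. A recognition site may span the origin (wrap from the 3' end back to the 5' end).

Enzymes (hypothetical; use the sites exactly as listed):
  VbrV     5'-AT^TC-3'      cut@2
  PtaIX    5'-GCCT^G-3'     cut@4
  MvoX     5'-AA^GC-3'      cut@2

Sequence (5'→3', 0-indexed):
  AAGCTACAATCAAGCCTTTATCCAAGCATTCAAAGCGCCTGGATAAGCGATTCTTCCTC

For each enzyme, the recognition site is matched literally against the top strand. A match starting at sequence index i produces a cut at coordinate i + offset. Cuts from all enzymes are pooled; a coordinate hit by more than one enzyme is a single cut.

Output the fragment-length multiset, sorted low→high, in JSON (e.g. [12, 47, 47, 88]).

Per-enzyme occurrences:
  VbrV ATTC/2: at [27, 49] ⇒ [29, 51]
  PtaIX GCCTG/4: at [36] ⇒ [40]
  MvoX AAGC/2: at [0, 11, 23, 32, 44] ⇒ [2, 13, 25, 34, 46]

Pooled cuts: [2, 13, 25, 29, 34, 40, 46, 51]

Fragment lengths:
  2→13: 11 bp
  13→25: 12 bp
  25→29: 4 bp
  29→34: 5 bp
  34→40: 6 bp
  40→46: 6 bp
  46→51: 5 bp
  51→2 (wrap): 59-51+2 = 10 bp

[4,5,5,6,6,10,11,12]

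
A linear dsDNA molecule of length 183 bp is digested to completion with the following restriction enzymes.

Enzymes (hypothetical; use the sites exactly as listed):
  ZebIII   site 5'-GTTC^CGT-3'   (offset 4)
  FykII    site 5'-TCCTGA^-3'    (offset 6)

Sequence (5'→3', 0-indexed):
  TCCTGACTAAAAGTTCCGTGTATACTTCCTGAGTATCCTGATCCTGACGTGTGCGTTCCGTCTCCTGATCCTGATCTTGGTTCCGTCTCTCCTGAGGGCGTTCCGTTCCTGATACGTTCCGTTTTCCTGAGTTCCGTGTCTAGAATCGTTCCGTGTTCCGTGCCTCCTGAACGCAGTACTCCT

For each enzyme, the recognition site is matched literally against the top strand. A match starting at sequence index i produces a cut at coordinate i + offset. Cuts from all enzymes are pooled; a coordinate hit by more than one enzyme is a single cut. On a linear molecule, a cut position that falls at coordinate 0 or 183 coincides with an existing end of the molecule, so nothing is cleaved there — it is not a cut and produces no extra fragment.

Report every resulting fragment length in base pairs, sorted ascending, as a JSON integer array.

Scan for sites:
  ZebIII GTTCCGT/4: at [12, 54, 79, 99, 115, 130, 147, 154] ⇒ [16, 58, 83, 103, 119, 134, 151, 158]
  FykII TCCTGA/6: at [0, 26, 35, 41, 62, 68, 89, 106, 124, 164] ⇒ [6, 32, 41, 47, 68, 74, 95, 112, 130, 170]

All cut coordinates (distinct, sorted): [6, 16, 32, 41, 47, 58, 68, 74, 83, 95, 103, 112, 119, 130, 134, 151, 158, 170]

Fragment lengths:
  [0,6): 6 bp
  [6,16): 10 bp
  [16,32): 16 bp
  [32,41): 9 bp
  [41,47): 6 bp
  [47,58): 11 bp
  [58,68): 10 bp
  [68,74): 6 bp
  [74,83): 9 bp
  [83,95): 12 bp
  [95,103): 8 bp
  [103,112): 9 bp
  [112,119): 7 bp
  [119,130): 11 bp
  [130,134): 4 bp
  [134,151): 17 bp
  [151,158): 7 bp
  [158,170): 12 bp
  [170,183): 13 bp

[4,6,6,6,7,7,8,9,9,9,10,10,11,11,12,12,13,16,17]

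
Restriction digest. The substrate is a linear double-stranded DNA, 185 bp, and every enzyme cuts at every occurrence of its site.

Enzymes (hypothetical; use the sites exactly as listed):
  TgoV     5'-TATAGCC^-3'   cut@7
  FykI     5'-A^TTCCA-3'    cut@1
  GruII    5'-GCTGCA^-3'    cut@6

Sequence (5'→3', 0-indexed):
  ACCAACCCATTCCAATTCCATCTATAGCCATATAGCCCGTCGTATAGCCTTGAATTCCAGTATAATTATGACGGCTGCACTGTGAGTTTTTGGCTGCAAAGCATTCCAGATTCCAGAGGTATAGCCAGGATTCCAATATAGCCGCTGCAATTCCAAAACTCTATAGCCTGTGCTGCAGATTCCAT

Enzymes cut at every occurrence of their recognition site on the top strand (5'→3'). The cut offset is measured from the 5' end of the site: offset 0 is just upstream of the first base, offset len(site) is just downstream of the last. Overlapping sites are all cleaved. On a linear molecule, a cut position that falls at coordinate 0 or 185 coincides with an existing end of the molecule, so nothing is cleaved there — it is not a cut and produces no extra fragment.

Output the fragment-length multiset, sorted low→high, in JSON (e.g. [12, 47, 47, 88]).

Site scan:
  TgoV (TATAGCC, off=7): starts [22, 30, 42, 119, 136, 161] → cuts [29, 37, 49, 126, 143, 168]
  FykI (ATTCCA, off=1): starts [8, 14, 53, 102, 109, 129, 149, 178] → cuts [9, 15, 54, 103, 110, 130, 150, 179]
  GruII (GCTGCA, off=6): starts [73, 92, 143, 171] → cuts [79, 98, 149, 177]

All cut coordinates (distinct, sorted): [9, 15, 29, 37, 49, 54, 79, 98, 103, 110, 126, 130, 143, 149, 150, 168, 177, 179]

Fragments:
  [0,9): 9 bp
  [9,15): 6 bp
  [15,29): 14 bp
  [29,37): 8 bp
  [37,49): 12 bp
  [49,54): 5 bp
  [54,79): 25 bp
  [79,98): 19 bp
  [98,103): 5 bp
  [103,110): 7 bp
  [110,126): 16 bp
  [126,130): 4 bp
  [130,143): 13 bp
  [143,149): 6 bp
  [149,150): 1 bp
  [150,168): 18 bp
  [168,177): 9 bp
  [177,179): 2 bp
  [179,185): 6 bp

[1,2,4,5,5,6,6,6,7,8,9,9,12,13,14,16,18,19,25]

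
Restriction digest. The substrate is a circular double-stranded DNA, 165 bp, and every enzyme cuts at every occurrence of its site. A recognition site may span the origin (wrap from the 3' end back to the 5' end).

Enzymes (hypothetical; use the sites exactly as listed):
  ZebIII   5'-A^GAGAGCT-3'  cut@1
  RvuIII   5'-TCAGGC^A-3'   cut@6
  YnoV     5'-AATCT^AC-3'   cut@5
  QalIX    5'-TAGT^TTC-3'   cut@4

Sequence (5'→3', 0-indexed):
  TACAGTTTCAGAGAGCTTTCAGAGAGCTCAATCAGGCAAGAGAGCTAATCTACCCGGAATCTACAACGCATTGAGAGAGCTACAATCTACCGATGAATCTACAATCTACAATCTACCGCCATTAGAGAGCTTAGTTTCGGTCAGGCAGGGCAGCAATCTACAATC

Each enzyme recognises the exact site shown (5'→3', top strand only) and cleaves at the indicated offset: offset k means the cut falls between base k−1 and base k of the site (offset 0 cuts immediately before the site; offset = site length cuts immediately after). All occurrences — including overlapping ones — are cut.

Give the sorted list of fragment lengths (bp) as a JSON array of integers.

Scan for sites:
  ZebIII (AGAGAGCT, off=1): starts [9, 20, 38, 73, 123] → cuts [10, 21, 39, 74, 124]
  RvuIII (TCAGGCA, off=6): starts [31, 140] → cuts [37, 146]
  YnoV (AATCTAC, off=5): starts [46, 57, 83, 95, 102, 109, 154, 161] → cuts [1, 51, 62, 88, 100, 107, 114, 159]
  QalIX (TAGTTTC, off=4): starts [131] → cuts [135]

All cut coordinates (distinct, sorted): [1, 10, 21, 37, 39, 51, 62, 74, 88, 100, 107, 114, 124, 135, 146, 159]

Fragment lengths:
  1→10: 9 bp
  10→21: 11 bp
  21→37: 16 bp
  37→39: 2 bp
  39→51: 12 bp
  51→62: 11 bp
  62→74: 12 bp
  74→88: 14 bp
  88→100: 12 bp
  100→107: 7 bp
  107→114: 7 bp
  114→124: 10 bp
  124→135: 11 bp
  135→146: 11 bp
  146→159: 13 bp
  159→1 (wrap): 165-159+1 = 7 bp

[2,7,7,7,9,10,11,11,11,11,12,12,12,13,14,16]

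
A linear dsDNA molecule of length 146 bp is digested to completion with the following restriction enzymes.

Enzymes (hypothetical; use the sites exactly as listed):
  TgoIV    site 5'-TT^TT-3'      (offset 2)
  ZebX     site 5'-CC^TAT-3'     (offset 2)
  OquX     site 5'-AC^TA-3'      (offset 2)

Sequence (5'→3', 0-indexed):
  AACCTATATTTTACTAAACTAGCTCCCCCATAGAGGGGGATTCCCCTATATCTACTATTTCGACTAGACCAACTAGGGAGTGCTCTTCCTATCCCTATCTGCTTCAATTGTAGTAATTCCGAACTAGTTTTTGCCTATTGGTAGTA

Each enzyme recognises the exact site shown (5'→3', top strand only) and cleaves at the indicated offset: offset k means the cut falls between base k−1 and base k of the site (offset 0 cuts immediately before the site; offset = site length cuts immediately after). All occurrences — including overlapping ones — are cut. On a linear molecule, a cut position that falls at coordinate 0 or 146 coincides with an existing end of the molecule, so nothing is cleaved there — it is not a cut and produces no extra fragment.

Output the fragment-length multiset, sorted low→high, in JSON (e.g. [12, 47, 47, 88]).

[1,4,4,5,5,5,6,6,9,9,9,11,16,27,29]

Site scan:
  TgoIV (TTTT, off=2): starts [8, 127, 128] → cuts [10, 129, 130]
  ZebX (CCTAT, off=2): starts [2, 44, 87, 93, 133] → cuts [4, 46, 89, 95, 135]
  OquX (ACTA, off=2): starts [12, 17, 53, 62, 71, 122] → cuts [14, 19, 55, 64, 73, 124]

All cut coordinates (distinct, sorted): [4, 10, 14, 19, 46, 55, 64, 73, 89, 95, 124, 129, 130, 135]

Fragments:
  [0,4): 4 bp
  [4,10): 6 bp
  [10,14): 4 bp
  [14,19): 5 bp
  [19,46): 27 bp
  [46,55): 9 bp
  [55,64): 9 bp
  [64,73): 9 bp
  [73,89): 16 bp
  [89,95): 6 bp
  [95,124): 29 bp
  [124,129): 5 bp
  [129,130): 1 bp
  [130,135): 5 bp
  [135,146): 11 bp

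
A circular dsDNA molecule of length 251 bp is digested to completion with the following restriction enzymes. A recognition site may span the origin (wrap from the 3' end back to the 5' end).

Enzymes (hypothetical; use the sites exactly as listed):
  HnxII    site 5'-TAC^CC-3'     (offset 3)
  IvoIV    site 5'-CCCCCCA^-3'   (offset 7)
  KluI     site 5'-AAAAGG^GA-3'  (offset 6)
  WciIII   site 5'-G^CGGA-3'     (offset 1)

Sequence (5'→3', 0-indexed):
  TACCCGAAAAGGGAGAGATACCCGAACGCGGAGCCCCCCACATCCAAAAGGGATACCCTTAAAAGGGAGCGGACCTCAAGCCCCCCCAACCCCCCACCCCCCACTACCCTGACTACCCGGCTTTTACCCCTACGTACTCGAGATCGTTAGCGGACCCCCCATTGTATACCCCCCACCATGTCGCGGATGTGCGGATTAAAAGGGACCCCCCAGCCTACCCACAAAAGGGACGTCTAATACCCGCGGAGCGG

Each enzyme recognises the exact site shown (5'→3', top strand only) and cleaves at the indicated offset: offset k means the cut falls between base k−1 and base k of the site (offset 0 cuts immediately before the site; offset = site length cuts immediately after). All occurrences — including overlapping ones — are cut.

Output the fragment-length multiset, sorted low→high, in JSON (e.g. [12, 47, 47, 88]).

Scan for sites:
  HnxII (TACCC, off=3): starts [0, 18, 53, 104, 113, 124, 166, 215, 237] → cuts [3, 21, 56, 107, 116, 127, 169, 218, 240]
  IvoIV (CCCCCCA, off=7): starts [33, 81, 89, 96, 154, 168, 205] → cuts [40, 88, 96, 103, 161, 175, 212]
  KluI (AAAAGGGA, off=6): starts [6, 45, 60, 197, 222] → cuts [12, 51, 66, 203, 228]
  WciIII (GCGGA, off=1): starts [27, 68, 149, 182, 190, 242] → cuts [28, 69, 150, 183, 191, 243]

Pooled cuts: [3, 12, 21, 28, 40, 51, 56, 66, 69, 88, 96, 103, 107, 116, 127, 150, 161, 169, 175, 183, 191, 203, 212, 218, 228, 240, 243]

Fragments:
  3→12: 9 bp
  12→21: 9 bp
  21→28: 7 bp
  28→40: 12 bp
  40→51: 11 bp
  51→56: 5 bp
  56→66: 10 bp
  66→69: 3 bp
  69→88: 19 bp
  88→96: 8 bp
  96→103: 7 bp
  103→107: 4 bp
  107→116: 9 bp
  116→127: 11 bp
  127→150: 23 bp
  150→161: 11 bp
  161→169: 8 bp
  169→175: 6 bp
  175→183: 8 bp
  183→191: 8 bp
  191→203: 12 bp
  203→212: 9 bp
  212→218: 6 bp
  218→228: 10 bp
  228→240: 12 bp
  240→243: 3 bp
  243→3 (wrap): 251-243+3 = 11 bp

[3,3,4,5,6,6,7,7,8,8,8,8,9,9,9,9,10,10,11,11,11,11,12,12,12,19,23]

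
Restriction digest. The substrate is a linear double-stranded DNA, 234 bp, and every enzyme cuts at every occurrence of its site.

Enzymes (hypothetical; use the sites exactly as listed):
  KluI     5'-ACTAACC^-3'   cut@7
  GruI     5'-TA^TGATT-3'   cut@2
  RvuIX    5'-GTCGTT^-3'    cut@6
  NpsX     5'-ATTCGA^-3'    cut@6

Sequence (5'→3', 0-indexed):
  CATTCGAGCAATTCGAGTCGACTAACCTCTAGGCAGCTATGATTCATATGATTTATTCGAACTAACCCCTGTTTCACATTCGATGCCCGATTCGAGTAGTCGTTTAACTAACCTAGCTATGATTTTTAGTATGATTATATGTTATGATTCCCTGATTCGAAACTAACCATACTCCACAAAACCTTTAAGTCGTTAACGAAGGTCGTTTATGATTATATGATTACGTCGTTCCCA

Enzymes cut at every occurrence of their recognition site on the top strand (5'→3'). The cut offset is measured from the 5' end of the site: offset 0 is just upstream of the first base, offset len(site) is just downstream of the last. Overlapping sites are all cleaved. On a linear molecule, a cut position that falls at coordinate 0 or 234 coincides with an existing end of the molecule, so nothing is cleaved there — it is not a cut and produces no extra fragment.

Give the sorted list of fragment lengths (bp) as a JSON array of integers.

[2,4,6,7,7,8,8,9,9,9,9,11,12,12,12,12,13,13,13,16,16,26]

Site scan:
  KluI (ACTAACC, off=7): starts [20, 60, 106, 161] → cuts [27, 67, 113, 168]
  GruI (TATGATT, off=2): starts [37, 46, 117, 129, 142, 207, 215] → cuts [39, 48, 119, 131, 144, 209, 217]
  RvuIX (GTCGTT, off=6): starts [98, 188, 201, 224] → cuts [104, 194, 207, 230]
  NpsX (ATTCGA, off=6): starts [1, 10, 54, 77, 89, 154] → cuts [7, 16, 60, 83, 95, 160]

All cut coordinates (distinct, sorted): [7, 16, 27, 39, 48, 60, 67, 83, 95, 104, 113, 119, 131, 144, 160, 168, 194, 207, 209, 217, 230]

Fragment lengths:
  [0,7): 7 bp
  [7,16): 9 bp
  [16,27): 11 bp
  [27,39): 12 bp
  [39,48): 9 bp
  [48,60): 12 bp
  [60,67): 7 bp
  [67,83): 16 bp
  [83,95): 12 bp
  [95,104): 9 bp
  [104,113): 9 bp
  [113,119): 6 bp
  [119,131): 12 bp
  [131,144): 13 bp
  [144,160): 16 bp
  [160,168): 8 bp
  [168,194): 26 bp
  [194,207): 13 bp
  [207,209): 2 bp
  [209,217): 8 bp
  [217,230): 13 bp
  [230,234): 4 bp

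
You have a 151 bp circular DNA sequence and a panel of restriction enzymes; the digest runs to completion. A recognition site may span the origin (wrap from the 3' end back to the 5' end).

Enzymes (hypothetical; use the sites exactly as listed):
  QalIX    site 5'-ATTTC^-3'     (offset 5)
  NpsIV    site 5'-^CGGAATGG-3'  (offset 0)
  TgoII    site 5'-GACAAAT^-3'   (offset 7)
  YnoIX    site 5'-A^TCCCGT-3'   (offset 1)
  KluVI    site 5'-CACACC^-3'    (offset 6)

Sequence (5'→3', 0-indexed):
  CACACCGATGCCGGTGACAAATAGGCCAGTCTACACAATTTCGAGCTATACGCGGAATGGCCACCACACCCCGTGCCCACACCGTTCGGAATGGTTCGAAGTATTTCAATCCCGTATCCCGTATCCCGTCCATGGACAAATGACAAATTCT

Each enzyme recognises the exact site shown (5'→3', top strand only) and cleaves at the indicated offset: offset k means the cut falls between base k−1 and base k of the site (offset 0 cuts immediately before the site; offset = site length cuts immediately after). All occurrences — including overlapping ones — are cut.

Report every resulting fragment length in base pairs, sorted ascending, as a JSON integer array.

Site scan:
  QalIX (ATTTC, off=5): starts [37, 102] → cuts [42, 107]
  NpsIV (CGGAATGG, off=0): starts [52, 86] → cuts [52, 86]
  TgoII (GACAAAT, off=7): starts [15, 134, 141] → cuts [22, 141, 148]
  YnoIX (ATCCCGT, off=1): starts [108, 115, 122] → cuts [109, 116, 123]
  KluVI (CACACC, off=6): starts [0, 64, 77] → cuts [6, 70, 83]

All cut coordinates (distinct, sorted): [6, 22, 42, 52, 70, 83, 86, 107, 109, 116, 123, 141, 148]

Fragments:
  6→22: 16 bp
  22→42: 20 bp
  42→52: 10 bp
  52→70: 18 bp
  70→83: 13 bp
  83→86: 3 bp
  86→107: 21 bp
  107→109: 2 bp
  109→116: 7 bp
  116→123: 7 bp
  123→141: 18 bp
  141→148: 7 bp
  148→6 (wrap): 151-148+6 = 9 bp

[2,3,7,7,7,9,10,13,16,18,18,20,21]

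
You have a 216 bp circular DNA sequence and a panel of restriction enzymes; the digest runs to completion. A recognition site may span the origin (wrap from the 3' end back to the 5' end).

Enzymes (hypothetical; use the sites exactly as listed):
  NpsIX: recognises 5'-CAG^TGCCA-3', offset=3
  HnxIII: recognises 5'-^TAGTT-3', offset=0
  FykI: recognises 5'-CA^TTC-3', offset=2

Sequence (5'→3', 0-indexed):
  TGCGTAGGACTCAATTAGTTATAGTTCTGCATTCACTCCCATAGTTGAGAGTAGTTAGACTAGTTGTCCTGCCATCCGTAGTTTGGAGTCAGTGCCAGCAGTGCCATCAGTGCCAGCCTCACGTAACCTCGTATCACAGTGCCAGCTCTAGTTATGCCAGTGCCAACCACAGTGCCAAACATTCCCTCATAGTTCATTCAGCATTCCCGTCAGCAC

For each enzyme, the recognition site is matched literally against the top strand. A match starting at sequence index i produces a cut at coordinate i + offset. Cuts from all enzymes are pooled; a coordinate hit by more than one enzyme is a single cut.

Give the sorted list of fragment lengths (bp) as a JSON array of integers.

[6,7,7,8,9,9,9,9,9,10,10,10,12,12,14,18,28,29]

Per-enzyme occurrences:
  NpsIX CAGTGCCA/3: at [89, 98, 107, 136, 157, 169] ⇒ [92, 101, 110, 139, 160, 172]
  HnxIII TAGTT/0: at [15, 21, 41, 51, 60, 78, 148, 189] ⇒ [15, 21, 41, 51, 60, 78, 148, 189]
  FykI CATTC/2: at [29, 179, 194, 201] ⇒ [31, 181, 196, 203]

Pooled cuts: [15, 21, 31, 41, 51, 60, 78, 92, 101, 110, 139, 148, 160, 172, 181, 189, 196, 203]

Fragment lengths:
  15→21: 6 bp
  21→31: 10 bp
  31→41: 10 bp
  41→51: 10 bp
  51→60: 9 bp
  60→78: 18 bp
  78→92: 14 bp
  92→101: 9 bp
  101→110: 9 bp
  110→139: 29 bp
  139→148: 9 bp
  148→160: 12 bp
  160→172: 12 bp
  172→181: 9 bp
  181→189: 8 bp
  189→196: 7 bp
  196→203: 7 bp
  203→15 (wrap): 216-203+15 = 28 bp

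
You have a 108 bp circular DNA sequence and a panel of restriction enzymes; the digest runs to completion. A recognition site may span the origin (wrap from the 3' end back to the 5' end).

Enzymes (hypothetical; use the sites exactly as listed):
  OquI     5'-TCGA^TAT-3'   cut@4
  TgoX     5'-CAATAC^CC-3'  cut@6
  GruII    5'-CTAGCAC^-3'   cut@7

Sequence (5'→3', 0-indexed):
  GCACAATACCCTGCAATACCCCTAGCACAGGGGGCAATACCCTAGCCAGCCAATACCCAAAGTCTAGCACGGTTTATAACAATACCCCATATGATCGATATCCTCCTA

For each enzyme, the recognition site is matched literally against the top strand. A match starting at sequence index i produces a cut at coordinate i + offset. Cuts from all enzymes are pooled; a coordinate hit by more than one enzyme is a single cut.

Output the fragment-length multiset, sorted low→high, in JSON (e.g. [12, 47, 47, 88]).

Scan for sites:
  OquI TCGATAT/4: at [94] ⇒ [98]
  TgoX CAATACCC/6: at [3, 13, 34, 50, 79] ⇒ [9, 19, 40, 56, 85]
  GruII CTAGCAC/7: at [21, 63, 105] ⇒ [4, 28, 70]

All cut coordinates (distinct, sorted): [4, 9, 19, 28, 40, 56, 70, 85, 98]

Fragments:
  4→9: 5 bp
  9→19: 10 bp
  19→28: 9 bp
  28→40: 12 bp
  40→56: 16 bp
  56→70: 14 bp
  70→85: 15 bp
  85→98: 13 bp
  98→4 (wrap): 108-98+4 = 14 bp

[5,9,10,12,13,14,14,15,16]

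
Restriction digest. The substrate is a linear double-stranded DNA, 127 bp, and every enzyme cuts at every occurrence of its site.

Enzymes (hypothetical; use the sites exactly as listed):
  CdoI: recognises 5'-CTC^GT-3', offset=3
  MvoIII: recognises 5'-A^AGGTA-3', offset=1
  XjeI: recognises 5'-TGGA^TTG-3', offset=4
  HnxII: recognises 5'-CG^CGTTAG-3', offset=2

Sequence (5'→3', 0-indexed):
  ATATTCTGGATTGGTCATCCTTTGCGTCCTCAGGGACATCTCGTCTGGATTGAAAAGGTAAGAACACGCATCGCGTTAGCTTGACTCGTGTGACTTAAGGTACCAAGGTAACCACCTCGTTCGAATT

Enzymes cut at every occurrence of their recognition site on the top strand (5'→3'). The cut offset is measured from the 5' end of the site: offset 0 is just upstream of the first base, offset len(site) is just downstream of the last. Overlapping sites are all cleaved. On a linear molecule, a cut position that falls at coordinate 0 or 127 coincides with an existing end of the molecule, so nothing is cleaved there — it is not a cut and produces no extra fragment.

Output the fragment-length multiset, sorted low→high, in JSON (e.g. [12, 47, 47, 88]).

Per-enzyme occurrences:
  CdoI CTCGT/3: at [39, 84, 115] ⇒ [42, 87, 118]
  MvoIII AAGGTA/1: at [54, 96, 104] ⇒ [55, 97, 105]
  XjeI TGGATTG/4: at [6, 45] ⇒ [10, 49]
  HnxII CGCGTTAG/2: at [71] ⇒ [73]

Pooled cuts: [10, 42, 49, 55, 73, 87, 97, 105, 118]

Fragments:
  [0,10): 10 bp
  [10,42): 32 bp
  [42,49): 7 bp
  [49,55): 6 bp
  [55,73): 18 bp
  [73,87): 14 bp
  [87,97): 10 bp
  [97,105): 8 bp
  [105,118): 13 bp
  [118,127): 9 bp

[6,7,8,9,10,10,13,14,18,32]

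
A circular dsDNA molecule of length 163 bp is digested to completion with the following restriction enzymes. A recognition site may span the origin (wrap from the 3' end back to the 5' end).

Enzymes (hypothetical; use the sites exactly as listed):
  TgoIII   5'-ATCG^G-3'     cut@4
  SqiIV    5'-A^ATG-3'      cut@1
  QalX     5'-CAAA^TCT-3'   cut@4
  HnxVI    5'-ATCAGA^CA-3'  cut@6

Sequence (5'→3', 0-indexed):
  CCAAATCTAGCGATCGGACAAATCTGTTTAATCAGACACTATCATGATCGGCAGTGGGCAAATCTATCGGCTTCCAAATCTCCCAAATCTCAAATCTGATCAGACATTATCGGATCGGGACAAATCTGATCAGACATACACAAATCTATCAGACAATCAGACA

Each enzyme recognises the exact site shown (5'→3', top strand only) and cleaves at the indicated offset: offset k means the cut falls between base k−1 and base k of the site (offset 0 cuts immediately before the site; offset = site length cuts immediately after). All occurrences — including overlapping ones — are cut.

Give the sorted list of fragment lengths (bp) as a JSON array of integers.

[5,6,7,7,7,7,8,8,9,9,9,10,10,10,11,12,14,14]

Scan for sites:
  TgoIII ATCGG/4: at [12, 46, 65, 108, 113] ⇒ [16, 50, 69, 112, 117]
  SqiIV (AATG, off=1): no sites
  QalX CAAATCT/4: at [1, 18, 58, 74, 83, 90, 120, 140] ⇒ [5, 22, 62, 78, 87, 94, 124, 144]
  HnxVI ATCAGACA/6: at [30, 98, 128, 147, 155] ⇒ [36, 104, 134, 153, 161]

All cut coordinates (distinct, sorted): [5, 16, 22, 36, 50, 62, 69, 78, 87, 94, 104, 112, 117, 124, 134, 144, 153, 161]

Fragments:
  5→16: 11 bp
  16→22: 6 bp
  22→36: 14 bp
  36→50: 14 bp
  50→62: 12 bp
  62→69: 7 bp
  69→78: 9 bp
  78→87: 9 bp
  87→94: 7 bp
  94→104: 10 bp
  104→112: 8 bp
  112→117: 5 bp
  117→124: 7 bp
  124→134: 10 bp
  134→144: 10 bp
  144→153: 9 bp
  153→161: 8 bp
  161→5 (wrap): 163-161+5 = 7 bp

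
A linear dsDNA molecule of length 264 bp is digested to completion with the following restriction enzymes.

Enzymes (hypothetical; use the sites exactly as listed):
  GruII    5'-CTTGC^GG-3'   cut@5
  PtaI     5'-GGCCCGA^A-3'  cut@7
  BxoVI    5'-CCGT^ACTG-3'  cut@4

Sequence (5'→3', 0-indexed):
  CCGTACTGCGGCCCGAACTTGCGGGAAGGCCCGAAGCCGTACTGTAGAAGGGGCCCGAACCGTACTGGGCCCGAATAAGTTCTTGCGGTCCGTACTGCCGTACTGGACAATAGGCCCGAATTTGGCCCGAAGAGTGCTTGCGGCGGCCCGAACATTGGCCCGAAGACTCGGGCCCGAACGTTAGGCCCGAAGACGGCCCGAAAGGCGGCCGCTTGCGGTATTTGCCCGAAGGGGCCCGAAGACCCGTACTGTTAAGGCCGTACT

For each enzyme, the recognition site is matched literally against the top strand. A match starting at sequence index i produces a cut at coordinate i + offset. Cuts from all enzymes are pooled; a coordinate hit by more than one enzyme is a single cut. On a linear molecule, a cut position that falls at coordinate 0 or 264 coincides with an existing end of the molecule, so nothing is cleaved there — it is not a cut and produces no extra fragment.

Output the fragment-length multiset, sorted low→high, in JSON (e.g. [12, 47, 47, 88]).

Site scan:
  GruII (CTTGCGG, off=5): starts [17, 81, 136, 211] → cuts [22, 86, 141, 216]
  PtaI (GGCCCGAA, off=7): starts [9, 27, 51, 67, 112, 123, 144, 156, 170, 183, 194, 232] → cuts [16, 34, 58, 74, 119, 130, 151, 163, 177, 190, 201, 239]
  BxoVI (CCGTACTG, off=4): starts [0, 36, 59, 89, 97, 243] → cuts [4, 40, 63, 93, 101, 247]

All cut coordinates (distinct, sorted): [4, 16, 22, 34, 40, 58, 63, 74, 86, 93, 101, 119, 130, 141, 151, 163, 177, 190, 201, 216, 239, 247]

Fragment lengths:
  [0,4): 4 bp
  [4,16): 12 bp
  [16,22): 6 bp
  [22,34): 12 bp
  [34,40): 6 bp
  [40,58): 18 bp
  [58,63): 5 bp
  [63,74): 11 bp
  [74,86): 12 bp
  [86,93): 7 bp
  [93,101): 8 bp
  [101,119): 18 bp
  [119,130): 11 bp
  [130,141): 11 bp
  [141,151): 10 bp
  [151,163): 12 bp
  [163,177): 14 bp
  [177,190): 13 bp
  [190,201): 11 bp
  [201,216): 15 bp
  [216,239): 23 bp
  [239,247): 8 bp
  [247,264): 17 bp

[4,5,6,6,7,8,8,10,11,11,11,11,12,12,12,12,13,14,15,17,18,18,23]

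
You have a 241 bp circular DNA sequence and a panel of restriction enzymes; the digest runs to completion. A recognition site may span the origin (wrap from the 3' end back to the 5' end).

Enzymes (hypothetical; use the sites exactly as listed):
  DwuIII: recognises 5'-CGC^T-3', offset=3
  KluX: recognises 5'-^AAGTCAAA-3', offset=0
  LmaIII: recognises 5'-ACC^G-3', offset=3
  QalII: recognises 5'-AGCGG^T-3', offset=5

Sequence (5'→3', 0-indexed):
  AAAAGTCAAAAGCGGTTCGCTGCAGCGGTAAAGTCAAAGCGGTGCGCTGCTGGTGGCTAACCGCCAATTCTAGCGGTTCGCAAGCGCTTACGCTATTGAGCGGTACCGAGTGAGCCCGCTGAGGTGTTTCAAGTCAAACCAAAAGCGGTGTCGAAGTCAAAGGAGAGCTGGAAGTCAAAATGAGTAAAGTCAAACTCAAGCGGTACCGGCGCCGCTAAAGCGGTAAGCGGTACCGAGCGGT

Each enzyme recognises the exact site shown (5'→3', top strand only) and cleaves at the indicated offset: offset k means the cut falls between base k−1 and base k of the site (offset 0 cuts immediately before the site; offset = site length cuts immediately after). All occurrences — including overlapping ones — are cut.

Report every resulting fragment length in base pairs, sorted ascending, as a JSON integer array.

Per-enzyme occurrences:
  DwuIII CGCT/3: at [17, 44, 84, 90, 116, 212] ⇒ [20, 47, 87, 93, 119, 215]
  KluX AAGTCAAA/0: at [2, 30, 130, 153, 171, 186] ⇒ [2, 30, 130, 153, 171, 186]
  LmaIII ACCG/3: at [59, 104, 204, 231] ⇒ [62, 107, 207, 234]
  QalII AGCGGT/5: at [10, 23, 37, 71, 98, 143, 198, 218, 225, 235] ⇒ [15, 28, 42, 76, 103, 148, 203, 223, 230, 240]

Pooled cuts: [2, 15, 20, 28, 30, 42, 47, 62, 76, 87, 93, 103, 107, 119, 130, 148, 153, 171, 186, 203, 207, 215, 223, 230, 234, 240]

Fragment lengths:
  2→15: 13 bp
  15→20: 5 bp
  20→28: 8 bp
  28→30: 2 bp
  30→42: 12 bp
  42→47: 5 bp
  47→62: 15 bp
  62→76: 14 bp
  76→87: 11 bp
  87→93: 6 bp
  93→103: 10 bp
  103→107: 4 bp
  107→119: 12 bp
  119→130: 11 bp
  130→148: 18 bp
  148→153: 5 bp
  153→171: 18 bp
  171→186: 15 bp
  186→203: 17 bp
  203→207: 4 bp
  207→215: 8 bp
  215→223: 8 bp
  223→230: 7 bp
  230→234: 4 bp
  234→240: 6 bp
  240→2 (wrap): 241-240+2 = 3 bp

[2,3,4,4,4,5,5,5,6,6,7,8,8,8,10,11,11,12,12,13,14,15,15,17,18,18]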